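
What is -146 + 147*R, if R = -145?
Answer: -21461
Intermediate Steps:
-146 + 147*R = -146 + 147*(-145) = -146 - 21315 = -21461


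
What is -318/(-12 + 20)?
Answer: -159/4 ≈ -39.750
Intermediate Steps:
-318/(-12 + 20) = -318/8 = -318*1/8 = -159/4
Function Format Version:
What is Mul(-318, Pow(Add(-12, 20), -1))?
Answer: Rational(-159, 4) ≈ -39.750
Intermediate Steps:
Mul(-318, Pow(Add(-12, 20), -1)) = Mul(-318, Pow(8, -1)) = Mul(-318, Rational(1, 8)) = Rational(-159, 4)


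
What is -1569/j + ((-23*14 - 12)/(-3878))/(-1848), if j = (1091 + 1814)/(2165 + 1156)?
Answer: -2667310449809/1487057880 ≈ -1793.7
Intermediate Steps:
j = 2905/3321 ≈ 0.87474
-1569/j + ((-23*14 - 12)/(-3878))/(-1848) = -1569/2905/3321 + ((-23*14 - 12)/(-3878))/(-1848) = -1569*3321/2905 + ((-322 - 12)*(-1/3878))*(-1/1848) = -5210649/2905 - 334*(-1/3878)*(-1/1848) = -5210649/2905 + (167/1939)*(-1/1848) = -5210649/2905 - 167/3583272 = -2667310449809/1487057880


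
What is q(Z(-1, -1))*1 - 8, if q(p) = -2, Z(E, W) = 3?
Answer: -10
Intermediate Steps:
q(Z(-1, -1))*1 - 8 = -2*1 - 8 = -2 - 8 = -10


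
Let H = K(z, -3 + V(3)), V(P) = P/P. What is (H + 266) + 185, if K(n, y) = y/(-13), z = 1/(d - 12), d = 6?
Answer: 5865/13 ≈ 451.15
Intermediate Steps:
V(P) = 1
z = -⅙ (z = 1/(6 - 12) = 1/(-6) = -⅙ ≈ -0.16667)
K(n, y) = -y/13 (K(n, y) = y*(-1/13) = -y/13)
H = 2/13 (H = -(-3 + 1)/13 = -1/13*(-2) = 2/13 ≈ 0.15385)
(H + 266) + 185 = (2/13 + 266) + 185 = 3460/13 + 185 = 5865/13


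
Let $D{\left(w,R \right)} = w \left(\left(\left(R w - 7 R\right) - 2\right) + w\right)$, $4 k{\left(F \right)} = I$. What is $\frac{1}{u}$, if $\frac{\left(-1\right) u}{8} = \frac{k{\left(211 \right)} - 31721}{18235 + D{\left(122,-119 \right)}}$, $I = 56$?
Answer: $- \frac{181855}{28184} \approx -6.4524$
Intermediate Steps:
$k{\left(F \right)} = 14$ ($k{\left(F \right)} = \frac{1}{4} \cdot 56 = 14$)
$D{\left(w,R \right)} = w \left(-2 + w - 7 R + R w\right)$ ($D{\left(w,R \right)} = w \left(\left(\left(- 7 R + R w\right) - 2\right) + w\right) = w \left(\left(-2 - 7 R + R w\right) + w\right) = w \left(-2 + w - 7 R + R w\right)$)
$u = - \frac{28184}{181855}$ ($u = - 8 \frac{14 - 31721}{18235 + 122 \left(-2 + 122 - -833 - 14518\right)} = - 8 \left(- \frac{31707}{18235 + 122 \left(-2 + 122 + 833 - 14518\right)}\right) = - 8 \left(- \frac{31707}{18235 + 122 \left(-13565\right)}\right) = - 8 \left(- \frac{31707}{18235 - 1654930}\right) = - 8 \left(- \frac{31707}{-1636695}\right) = - 8 \left(\left(-31707\right) \left(- \frac{1}{1636695}\right)\right) = \left(-8\right) \frac{3523}{181855} = - \frac{28184}{181855} \approx -0.15498$)
$\frac{1}{u} = \frac{1}{- \frac{28184}{181855}} = - \frac{181855}{28184}$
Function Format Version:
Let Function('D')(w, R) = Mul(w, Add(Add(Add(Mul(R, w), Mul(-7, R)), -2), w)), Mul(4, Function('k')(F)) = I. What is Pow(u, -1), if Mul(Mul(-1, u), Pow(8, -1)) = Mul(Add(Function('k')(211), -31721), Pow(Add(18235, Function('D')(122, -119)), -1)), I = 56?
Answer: Rational(-181855, 28184) ≈ -6.4524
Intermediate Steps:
Function('k')(F) = 14 (Function('k')(F) = Mul(Rational(1, 4), 56) = 14)
Function('D')(w, R) = Mul(w, Add(-2, w, Mul(-7, R), Mul(R, w))) (Function('D')(w, R) = Mul(w, Add(Add(Add(Mul(-7, R), Mul(R, w)), -2), w)) = Mul(w, Add(Add(-2, Mul(-7, R), Mul(R, w)), w)) = Mul(w, Add(-2, w, Mul(-7, R), Mul(R, w))))
u = Rational(-28184, 181855) (u = Mul(-8, Mul(Add(14, -31721), Pow(Add(18235, Mul(122, Add(-2, 122, Mul(-7, -119), Mul(-119, 122)))), -1))) = Mul(-8, Mul(-31707, Pow(Add(18235, Mul(122, Add(-2, 122, 833, -14518))), -1))) = Mul(-8, Mul(-31707, Pow(Add(18235, Mul(122, -13565)), -1))) = Mul(-8, Mul(-31707, Pow(Add(18235, -1654930), -1))) = Mul(-8, Mul(-31707, Pow(-1636695, -1))) = Mul(-8, Mul(-31707, Rational(-1, 1636695))) = Mul(-8, Rational(3523, 181855)) = Rational(-28184, 181855) ≈ -0.15498)
Pow(u, -1) = Pow(Rational(-28184, 181855), -1) = Rational(-181855, 28184)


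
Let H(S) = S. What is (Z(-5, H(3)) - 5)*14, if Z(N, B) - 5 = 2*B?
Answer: 84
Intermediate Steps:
Z(N, B) = 5 + 2*B
(Z(-5, H(3)) - 5)*14 = ((5 + 2*3) - 5)*14 = ((5 + 6) - 5)*14 = (11 - 5)*14 = 6*14 = 84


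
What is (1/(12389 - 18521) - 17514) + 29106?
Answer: 71082143/6132 ≈ 11592.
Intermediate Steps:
(1/(12389 - 18521) - 17514) + 29106 = (1/(-6132) - 17514) + 29106 = (-1/6132 - 17514) + 29106 = -107395849/6132 + 29106 = 71082143/6132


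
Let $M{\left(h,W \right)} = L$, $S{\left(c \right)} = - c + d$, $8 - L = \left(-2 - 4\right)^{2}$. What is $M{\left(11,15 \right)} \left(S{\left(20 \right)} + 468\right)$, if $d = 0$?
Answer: $-12544$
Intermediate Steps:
$L = -28$ ($L = 8 - \left(-2 - 4\right)^{2} = 8 - \left(-6\right)^{2} = 8 - 36 = -28$)
$S{\left(c \right)} = - c$ ($S{\left(c \right)} = - c + 0 = - c$)
$M{\left(h,W \right)} = -28$
$M{\left(11,15 \right)} \left(S{\left(20 \right)} + 468\right) = - 28 \left(\left(-1\right) 20 + 468\right) = - 28 \left(-20 + 468\right) = \left(-28\right) 448 = -12544$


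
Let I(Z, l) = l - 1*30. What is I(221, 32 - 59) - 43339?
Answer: -43396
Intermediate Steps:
I(Z, l) = -30 + l (I(Z, l) = l - 30 = -30 + l)
I(221, 32 - 59) - 43339 = (-30 + (32 - 59)) - 43339 = (-30 - 27) - 43339 = -57 - 43339 = -43396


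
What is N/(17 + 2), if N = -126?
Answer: -126/19 ≈ -6.6316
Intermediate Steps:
N/(17 + 2) = -126/(17 + 2) = -126/19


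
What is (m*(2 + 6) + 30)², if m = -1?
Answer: 484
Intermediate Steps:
(m*(2 + 6) + 30)² = (-(2 + 6) + 30)² = (-1*8 + 30)² = (-8 + 30)² = 22² = 484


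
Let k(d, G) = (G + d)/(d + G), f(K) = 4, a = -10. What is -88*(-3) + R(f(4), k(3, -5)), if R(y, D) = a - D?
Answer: 253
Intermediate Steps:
k(d, G) = 1 (k(d, G) = (G + d)/(G + d) = 1)
R(y, D) = -10 - D
-88*(-3) + R(f(4), k(3, -5)) = -88*(-3) + (-10 - 1*1) = 264 + (-10 - 1) = 264 - 11 = 253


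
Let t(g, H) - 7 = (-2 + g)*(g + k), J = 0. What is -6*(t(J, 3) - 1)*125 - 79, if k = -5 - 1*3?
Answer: -16579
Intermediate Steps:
k = -8 (k = -5 - 3 = -8)
t(g, H) = 7 + (-8 + g)*(-2 + g) (t(g, H) = 7 + (-2 + g)*(g - 8) = 7 + (-2 + g)*(-8 + g) = 7 + (-8 + g)*(-2 + g))
-6*(t(J, 3) - 1)*125 - 79 = -6*((23 + 0² - 10*0) - 1)*125 - 79 = -6*((23 + 0 + 0) - 1)*125 - 79 = -6*(23 - 1)*125 - 79 = -6*22*125 - 79 = -132*125 - 79 = -16500 - 79 = -16579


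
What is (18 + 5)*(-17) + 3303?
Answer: 2912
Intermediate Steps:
(18 + 5)*(-17) + 3303 = 23*(-17) + 3303 = -391 + 3303 = 2912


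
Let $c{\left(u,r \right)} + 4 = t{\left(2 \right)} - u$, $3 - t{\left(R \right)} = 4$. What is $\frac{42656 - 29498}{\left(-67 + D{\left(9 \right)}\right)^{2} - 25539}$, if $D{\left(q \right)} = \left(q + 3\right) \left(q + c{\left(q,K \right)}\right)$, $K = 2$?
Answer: $- \frac{6579}{4705} \approx -1.3983$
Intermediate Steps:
$t{\left(R \right)} = -1$ ($t{\left(R \right)} = 3 - 4 = -1$)
$c{\left(u,r \right)} = -5 - u$ ($c{\left(u,r \right)} = -4 - \left(1 + u\right) = -5 - u$)
$D{\left(q \right)} = -15 - 5 q$ ($D{\left(q \right)} = \left(q + 3\right) \left(q - \left(5 + q\right)\right) = \left(3 + q\right) \left(-5\right) = -15 - 5 q$)
$\frac{42656 - 29498}{\left(-67 + D{\left(9 \right)}\right)^{2} - 25539} = \frac{42656 - 29498}{\left(-67 - 60\right)^{2} - 25539} = \frac{13158}{\left(-67 - 60\right)^{2} - 25539} = \frac{13158}{\left(-127\right)^{2} - 25539} = \frac{13158}{16129 - 25539} = \frac{13158}{-9410} = 13158 \left(- \frac{1}{9410}\right) = - \frac{6579}{4705}$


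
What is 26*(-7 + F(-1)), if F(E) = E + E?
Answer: -234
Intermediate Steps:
F(E) = 2*E
26*(-7 + F(-1)) = 26*(-7 + 2*(-1)) = 26*(-7 - 2) = 26*(-9) = -234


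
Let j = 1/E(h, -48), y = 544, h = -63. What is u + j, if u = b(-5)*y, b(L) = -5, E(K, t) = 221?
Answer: -601119/221 ≈ -2720.0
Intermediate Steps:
j = 1/221 ≈ 0.0045249
u = -2720 (u = -5*544 = -2720)
u + j = -2720 + 1/221 = -601119/221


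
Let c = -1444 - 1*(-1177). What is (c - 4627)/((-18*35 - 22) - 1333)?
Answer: 4894/1985 ≈ 2.4655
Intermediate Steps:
c = -267 (c = -1444 + 1177 = -267)
(c - 4627)/((-18*35 - 22) - 1333) = (-267 - 4627)/((-18*35 - 22) - 1333) = -4894/((-630 - 22) - 1333) = -4894/(-652 - 1333) = -4894/(-1985) = -4894*(-1/1985) = 4894/1985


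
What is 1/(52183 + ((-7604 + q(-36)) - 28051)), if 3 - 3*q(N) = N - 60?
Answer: 1/16561 ≈ 6.0383e-5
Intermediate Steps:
q(N) = 21 - N/3 (q(N) = 1 - (N - 60)/3 = 1 - (-60 + N)/3 = 1 + (20 - N/3) = 21 - N/3)
1/(52183 + ((-7604 + q(-36)) - 28051)) = 1/(52183 + ((-7604 + (21 - ⅓*(-36))) - 28051)) = 1/(52183 + ((-7604 + (21 + 12)) - 28051)) = 1/(52183 + ((-7604 + 33) - 28051)) = 1/(52183 + (-7571 - 28051)) = 1/(52183 - 35622) = 1/16561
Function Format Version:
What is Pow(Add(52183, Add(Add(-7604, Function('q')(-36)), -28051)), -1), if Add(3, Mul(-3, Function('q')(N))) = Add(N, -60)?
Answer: Rational(1, 16561) ≈ 6.0383e-5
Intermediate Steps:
Function('q')(N) = Add(21, Mul(Rational(-1, 3), N)) (Function('q')(N) = Add(1, Mul(Rational(-1, 3), Add(N, -60))) = Add(1, Mul(Rational(-1, 3), Add(-60, N))) = Add(1, Add(20, Mul(Rational(-1, 3), N))) = Add(21, Mul(Rational(-1, 3), N)))
Pow(Add(52183, Add(Add(-7604, Function('q')(-36)), -28051)), -1) = Pow(Add(52183, Add(Add(-7604, Add(21, Mul(Rational(-1, 3), -36))), -28051)), -1) = Pow(Add(52183, Add(Add(-7604, Add(21, 12)), -28051)), -1) = Pow(Add(52183, Add(Add(-7604, 33), -28051)), -1) = Pow(Add(52183, Add(-7571, -28051)), -1) = Pow(Add(52183, -35622), -1) = Pow(16561, -1) = Rational(1, 16561)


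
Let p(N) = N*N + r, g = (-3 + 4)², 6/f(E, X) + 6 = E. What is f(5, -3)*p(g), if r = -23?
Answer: 132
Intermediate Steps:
f(E, X) = 6/(-6 + E)
g = 1 (g = 1² = 1)
p(N) = -23 + N² (p(N) = N*N - 23 = N² - 23 = -23 + N²)
f(5, -3)*p(g) = (6/(-6 + 5))*(-23 + 1²) = (6/(-1))*(-23 + 1) = (6*(-1))*(-22) = -6*(-22) = 132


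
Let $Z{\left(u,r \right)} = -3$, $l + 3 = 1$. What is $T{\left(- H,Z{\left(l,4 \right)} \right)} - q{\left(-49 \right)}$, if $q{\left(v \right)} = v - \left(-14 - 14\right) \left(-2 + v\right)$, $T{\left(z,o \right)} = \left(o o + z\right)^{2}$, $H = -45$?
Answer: $4393$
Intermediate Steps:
$l = -2$ ($l = -3 + 1 = -2$)
$T{\left(z,o \right)} = \left(z + o^{2}\right)^{2}$ ($T{\left(z,o \right)} = \left(o^{2} + z\right)^{2} = \left(z + o^{2}\right)^{2}$)
$q{\left(v \right)} = -56 + 29 v$ ($q{\left(v \right)} = v - - 28 \left(-2 + v\right) = v - \left(56 - 28 v\right) = v + \left(-56 + 28 v\right) = -56 + 29 v$)
$T{\left(- H,Z{\left(l,4 \right)} \right)} - q{\left(-49 \right)} = \left(\left(-1\right) \left(-45\right) + \left(-3\right)^{2}\right)^{2} - \left(-56 + 29 \left(-49\right)\right) = \left(45 + 9\right)^{2} - \left(-56 - 1421\right) = 54^{2} - -1477 = 2916 + 1477 = 4393$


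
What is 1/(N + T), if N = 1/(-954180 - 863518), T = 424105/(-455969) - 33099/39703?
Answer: -32906399834489486/58039767335223915 ≈ -0.56696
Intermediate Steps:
T = -31930358746/18103337207 (T = 424105*(-1/455969) - 33099*1/39703 = -424105/455969 - 33099/39703 = -31930358746/18103337207 ≈ -1.7638)
N = -1/1817698 (N = 1/(-1817698) = -1/1817698 ≈ -5.5015e-7)
1/(N + T) = 1/(-1/1817698 - 31930358746/18103337207) = 1/(-58039767335223915/32906399834489486) = -32906399834489486/58039767335223915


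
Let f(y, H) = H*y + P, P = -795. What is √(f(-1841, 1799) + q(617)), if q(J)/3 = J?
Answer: I*√3310903 ≈ 1819.6*I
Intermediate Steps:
f(y, H) = -795 + H*y (f(y, H) = H*y - 795 = -795 + H*y)
q(J) = 3*J
√(f(-1841, 1799) + q(617)) = √((-795 + 1799*(-1841)) + 3*617) = √((-795 - 3311959) + 1851) = √(-3312754 + 1851) = √(-3310903) = I*√3310903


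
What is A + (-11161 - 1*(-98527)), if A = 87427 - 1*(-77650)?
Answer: 252443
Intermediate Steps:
A = 165077 (A = 87427 + 77650 = 165077)
A + (-11161 - 1*(-98527)) = 165077 + (-11161 - 1*(-98527)) = 165077 + (-11161 + 98527) = 165077 + 87366 = 252443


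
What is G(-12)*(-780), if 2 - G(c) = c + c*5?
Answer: -57720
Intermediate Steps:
G(c) = 2 - 6*c (G(c) = 2 - (c + c*5) = 2 - (c + 5*c) = 2 - 6*c)
G(-12)*(-780) = (2 - 6*(-12))*(-780) = (2 + 72)*(-780) = 74*(-780) = -57720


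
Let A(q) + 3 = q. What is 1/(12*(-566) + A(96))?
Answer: -1/6699 ≈ -0.00014928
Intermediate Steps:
A(q) = -3 + q
1/(12*(-566) + A(96)) = 1/(12*(-566) + (-3 + 96)) = 1/(-6792 + 93) = 1/(-6699) = -1/6699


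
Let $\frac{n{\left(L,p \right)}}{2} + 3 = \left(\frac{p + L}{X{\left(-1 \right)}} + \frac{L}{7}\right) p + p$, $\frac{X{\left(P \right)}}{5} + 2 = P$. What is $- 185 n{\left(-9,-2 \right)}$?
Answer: $\frac{30266}{21} \approx 1441.2$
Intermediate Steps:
$X{\left(P \right)} = -10 + 5 P$
$n{\left(L,p \right)} = -6 + 2 p + 2 p \left(- \frac{p}{15} + \frac{8 L}{105}\right)$ ($n{\left(L,p \right)} = -6 + 2 \left(\left(\frac{p + L}{-10 + 5 \left(-1\right)} + \frac{L}{7}\right) p + p\right) = -6 + 2 \left(\left(\frac{L + p}{-10 - 5} + L \frac{1}{7}\right) p + p\right) = -6 + 2 \left(\left(\frac{L + p}{-15} + \frac{L}{7}\right) p + p\right) = -6 + 2 \left(\left(\left(L + p\right) \left(- \frac{1}{15}\right) + \frac{L}{7}\right) p + p\right) = -6 + 2 \left(\left(\left(- \frac{L}{15} - \frac{p}{15}\right) + \frac{L}{7}\right) p + p\right) = -6 + 2 \left(\left(- \frac{p}{15} + \frac{8 L}{105}\right) p + p\right) = -6 + 2 \left(p \left(- \frac{p}{15} + \frac{8 L}{105}\right) + p\right) = -6 + 2 \left(p + p \left(- \frac{p}{15} + \frac{8 L}{105}\right)\right) = -6 + \left(2 p + 2 p \left(- \frac{p}{15} + \frac{8 L}{105}\right)\right) = -6 + 2 p + 2 p \left(- \frac{p}{15} + \frac{8 L}{105}\right)$)
$- 185 n{\left(-9,-2 \right)} = - 185 \left(-6 + 2 \left(-2\right) - \frac{2 \left(-2\right)^{2}}{15} + \frac{16}{105} \left(-9\right) \left(-2\right)\right) = - 185 \left(-6 - 4 - \frac{8}{15} + \frac{96}{35}\right) = \left(-185\right) \left(- \frac{818}{105}\right) = \frac{30266}{21}$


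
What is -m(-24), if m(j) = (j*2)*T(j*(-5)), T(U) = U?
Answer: 5760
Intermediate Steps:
m(j) = -10*j² (m(j) = (j*2)*(j*(-5)) = (2*j)*(-5*j) = -10*j²)
-m(-24) = -(-10)*(-24)² = -(-10)*576 = -1*(-5760) = 5760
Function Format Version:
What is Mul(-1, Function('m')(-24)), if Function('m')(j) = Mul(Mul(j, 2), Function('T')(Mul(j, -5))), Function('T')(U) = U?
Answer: 5760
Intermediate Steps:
Function('m')(j) = Mul(-10, Pow(j, 2)) (Function('m')(j) = Mul(Mul(j, 2), Mul(j, -5)) = Mul(Mul(2, j), Mul(-5, j)) = Mul(-10, Pow(j, 2)))
Mul(-1, Function('m')(-24)) = Mul(-1, Mul(-10, Pow(-24, 2))) = Mul(-1, Mul(-10, 576)) = Mul(-1, -5760) = 5760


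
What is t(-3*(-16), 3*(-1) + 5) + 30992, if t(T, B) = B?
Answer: 30994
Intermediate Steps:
t(-3*(-16), 3*(-1) + 5) + 30992 = (3*(-1) + 5) + 30992 = (-3 + 5) + 30992 = 2 + 30992 = 30994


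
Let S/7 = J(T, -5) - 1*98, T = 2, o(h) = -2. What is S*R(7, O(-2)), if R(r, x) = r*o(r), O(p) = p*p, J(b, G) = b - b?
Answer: 9604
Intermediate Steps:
J(b, G) = 0
O(p) = p²
S = -686 (S = 7*(0 - 1*98) = 7*(0 - 98) = 7*(-98) = -686)
R(r, x) = -2*r (R(r, x) = r*(-2) = -2*r)
S*R(7, O(-2)) = -(-1372)*7 = -686*(-14) = 9604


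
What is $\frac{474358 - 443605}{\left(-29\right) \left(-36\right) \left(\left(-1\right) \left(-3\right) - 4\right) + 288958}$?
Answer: $\frac{30753}{287914} \approx 0.10681$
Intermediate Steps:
$\frac{474358 - 443605}{\left(-29\right) \left(-36\right) \left(\left(-1\right) \left(-3\right) - 4\right) + 288958} = \frac{30753}{1044 \left(3 - 4\right) + 288958} = \frac{30753}{1044 \left(-1\right) + 288958} = \frac{30753}{-1044 + 288958} = \frac{30753}{287914}$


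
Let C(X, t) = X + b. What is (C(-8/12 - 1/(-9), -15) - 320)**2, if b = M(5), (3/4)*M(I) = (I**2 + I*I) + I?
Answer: 4950625/81 ≈ 61119.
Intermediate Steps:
M(I) = 4*I/3 + 8*I**2/3 (M(I) = 4*((I**2 + I*I) + I)/3 = 4*((I**2 + I**2) + I)/3 = 4*(2*I**2 + I)/3 = 4*(I + 2*I**2)/3 = 4*I/3 + 8*I**2/3)
b = 220/3 (b = (4/3)*5*(1 + 2*5) = (4/3)*5*(1 + 10) = (4/3)*5*11 = 220/3 ≈ 73.333)
C(X, t) = 220/3 + X (C(X, t) = X + 220/3 = 220/3 + X)
(C(-8/12 - 1/(-9), -15) - 320)**2 = ((220/3 + (-8/12 - 1/(-9))) - 320)**2 = ((220/3 + (-8*1/12 - 1*(-1/9))) - 320)**2 = ((220/3 + (-2/3 + 1/9)) - 320)**2 = ((220/3 - 5/9) - 320)**2 = (655/9 - 320)**2 = (-2225/9)**2 = 4950625/81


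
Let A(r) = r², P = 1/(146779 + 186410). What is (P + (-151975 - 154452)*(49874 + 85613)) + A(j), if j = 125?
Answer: -13832960841304235/333189 ≈ -4.1517e+10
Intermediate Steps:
P = 1/333189 ≈ 3.0013e-6
(P + (-151975 - 154452)*(49874 + 85613)) + A(j) = (1/333189 + (-151975 - 154452)*(49874 + 85613)) + 125² = (1/333189 - 306427*135487) + 15625 = (1/333189 - 41516874949) + 15625 = -13832966047382360/333189 + 15625 = -13832960841304235/333189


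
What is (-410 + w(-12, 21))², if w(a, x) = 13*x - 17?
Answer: 23716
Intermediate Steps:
w(a, x) = -17 + 13*x
(-410 + w(-12, 21))² = (-410 + (-17 + 13*21))² = (-410 + (-17 + 273))² = (-410 + 256)² = (-154)² = 23716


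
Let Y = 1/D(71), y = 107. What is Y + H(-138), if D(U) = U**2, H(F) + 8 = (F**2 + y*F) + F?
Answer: 20829413/5041 ≈ 4132.0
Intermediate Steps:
H(F) = -8 + F**2 + 108*F (H(F) = -8 + ((F**2 + 107*F) + F) = -8 + (F**2 + 108*F) = -8 + F**2 + 108*F)
Y = 1/5041 (Y = 1/(71**2) = 1/5041 ≈ 0.00019837)
Y + H(-138) = 1/5041 + (-8 + (-138)**2 + 108*(-138)) = 1/5041 + (-8 + 19044 - 14904) = 1/5041 + 4132 = 20829413/5041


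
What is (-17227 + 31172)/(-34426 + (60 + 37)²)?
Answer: -13945/25017 ≈ -0.55742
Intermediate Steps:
(-17227 + 31172)/(-34426 + (60 + 37)²) = 13945/(-34426 + 97²) = 13945/(-34426 + 9409) = 13945/(-25017) = 13945*(-1/25017) = -13945/25017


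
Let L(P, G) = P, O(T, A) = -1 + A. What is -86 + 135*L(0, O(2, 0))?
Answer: -86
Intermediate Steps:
-86 + 135*L(0, O(2, 0)) = -86 + 135*0 = -86 + 0 = -86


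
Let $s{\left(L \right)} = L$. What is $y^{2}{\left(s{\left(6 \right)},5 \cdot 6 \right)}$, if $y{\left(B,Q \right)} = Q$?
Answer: $900$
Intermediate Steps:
$y^{2}{\left(s{\left(6 \right)},5 \cdot 6 \right)} = \left(5 \cdot 6\right)^{2} = 30^{2} = 900$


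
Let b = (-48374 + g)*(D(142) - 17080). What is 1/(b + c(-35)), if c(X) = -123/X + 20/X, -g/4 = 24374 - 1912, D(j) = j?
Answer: 35/81942148363 ≈ 4.2713e-10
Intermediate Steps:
g = -89848 (g = -4*(24374 - 1912) = -4*22462 = -89848)
c(X) = -103/X
b = 2341204236 (b = (-48374 - 89848)*(142 - 17080) = -138222*(-16938) = 2341204236)
1/(b + c(-35)) = 1/(2341204236 - 103/(-35)) = 1/(2341204236 - 103*(-1/35)) = 1/(2341204236 + 103/35) = 1/(81942148363/35) = 35/81942148363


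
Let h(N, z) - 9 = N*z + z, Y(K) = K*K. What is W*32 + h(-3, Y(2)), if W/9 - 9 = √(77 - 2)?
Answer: 2593 + 1440*√3 ≈ 5087.2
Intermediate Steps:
Y(K) = K²
h(N, z) = 9 + z + N*z (h(N, z) = 9 + (N*z + z) = 9 + (z + N*z) = 9 + z + N*z)
W = 81 + 45*√3 (W = 81 + 9*√(77 - 2) = 81 + 9*√75 = 81 + 9*(5*√3) = 81 + 45*√3 ≈ 158.94)
W*32 + h(-3, Y(2)) = (81 + 45*√3)*32 + (9 + 2² - 3*2²) = (2592 + 1440*√3) + (9 + 4 - 3*4) = (2592 + 1440*√3) + (9 + 4 - 12) = (2592 + 1440*√3) + 1 = 2593 + 1440*√3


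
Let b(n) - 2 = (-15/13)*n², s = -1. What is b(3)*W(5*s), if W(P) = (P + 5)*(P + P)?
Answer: 0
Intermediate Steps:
b(n) = 2 - 15*n²/13 (b(n) = 2 + (-15/13)*n² = 2 + (-15*1/13)*n² = 2 - 15*n²/13)
W(P) = 2*P*(5 + P) (W(P) = (5 + P)*(2*P) = 2*P*(5 + P))
b(3)*W(5*s) = (2 - 15/13*3²)*(2*(5*(-1))*(5 + 5*(-1))) = (2 - 15/13*9)*(2*(-5)*(5 - 5)) = (2 - 135/13)*(2*(-5)*0) = -109/13*0 = 0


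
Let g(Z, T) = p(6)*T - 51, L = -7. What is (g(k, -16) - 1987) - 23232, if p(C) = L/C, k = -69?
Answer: -75754/3 ≈ -25251.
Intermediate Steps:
p(C) = -7/C
g(Z, T) = -51 - 7*T/6 (g(Z, T) = (-7/6)*T - 51 = (-7*1/6)*T - 51 = -7*T/6 - 51 = -51 - 7*T/6)
(g(k, -16) - 1987) - 23232 = ((-51 - 7/6*(-16)) - 1987) - 23232 = ((-51 + 56/3) - 1987) - 23232 = (-97/3 - 1987) - 23232 = -6058/3 - 23232 = -75754/3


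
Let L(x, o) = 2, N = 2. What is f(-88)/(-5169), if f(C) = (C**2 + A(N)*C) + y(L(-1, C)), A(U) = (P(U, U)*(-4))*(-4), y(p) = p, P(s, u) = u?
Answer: -4930/5169 ≈ -0.95376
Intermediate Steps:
A(U) = 16*U (A(U) = (U*(-4))*(-4) = -4*U*(-4) = 16*U)
f(C) = 2 + C**2 + 32*C (f(C) = (C**2 + (16*2)*C) + 2 = (C**2 + 32*C) + 2 = 2 + C**2 + 32*C)
f(-88)/(-5169) = (2 + (-88)**2 + 32*(-88))/(-5169) = (2 + 7744 - 2816)*(-1/5169) = 4930*(-1/5169) = -4930/5169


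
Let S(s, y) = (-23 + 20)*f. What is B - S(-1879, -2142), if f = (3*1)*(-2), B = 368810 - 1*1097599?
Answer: -728807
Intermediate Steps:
B = -728789 (B = 368810 - 1097599 = -728789)
f = -6 (f = 3*(-2) = -6)
S(s, y) = 18 (S(s, y) = (-23 + 20)*(-6) = -3*(-6) = 18)
B - S(-1879, -2142) = -728789 - 1*18 = -728789 - 18 = -728807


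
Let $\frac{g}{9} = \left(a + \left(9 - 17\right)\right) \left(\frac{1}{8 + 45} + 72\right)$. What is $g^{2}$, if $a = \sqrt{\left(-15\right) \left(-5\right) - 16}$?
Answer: $\frac{145155818907}{2809} - \frac{18882057744 \sqrt{59}}{2809} \approx 42713.0$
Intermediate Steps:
$a = \sqrt{59}$ ($a = \sqrt{75 - 16} = \sqrt{59} \approx 7.6811$)
$g = - \frac{274824}{53} + \frac{34353 \sqrt{59}}{53}$ ($g = 9 \left(\sqrt{59} + \left(9 - 17\right)\right) \left(\frac{1}{8 + 45} + 72\right) = 9 \left(\sqrt{59} + \left(9 - 17\right)\right) \left(\frac{1}{53} + 72\right) = 9 \left(\sqrt{59} - 8\right) \left(\frac{1}{53} + 72\right) = 9 \left(-8 + \sqrt{59}\right) \frac{3817}{53} = 9 \left(- \frac{30536}{53} + \frac{3817 \sqrt{59}}{53}\right) = - \frac{274824}{53} + \frac{34353 \sqrt{59}}{53} \approx -206.67$)
$g^{2} = \left(- \frac{274824}{53} + \frac{34353 \sqrt{59}}{53}\right)^{2}$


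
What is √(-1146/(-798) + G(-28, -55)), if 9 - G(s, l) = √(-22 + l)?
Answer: √(184604 - 17689*I*√77)/133 ≈ 3.4692 - 1.2647*I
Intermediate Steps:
G(s, l) = 9 - √(-22 + l)
√(-1146/(-798) + G(-28, -55)) = √(-1146/(-798) + (9 - √(-22 - 55))) = √(-1146*(-1/798) + (9 - √(-77))) = √(191/133 + (9 - I*√77)) = √(1388/133 - I*√77)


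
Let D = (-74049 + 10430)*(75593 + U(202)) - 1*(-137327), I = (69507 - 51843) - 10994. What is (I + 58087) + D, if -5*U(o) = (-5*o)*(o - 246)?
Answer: -4243503311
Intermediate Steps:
U(o) = o*(-246 + o) (U(o) = -(-5*o)*(o - 246)/5 = -(-5*o)*(-246 + o)/5 = -(-1)*o*(-246 + o) = o*(-246 + o))
I = 6670 (I = 17664 - 10994 = 6670)
D = -4243568068 (D = (-74049 + 10430)*(75593 + 202*(-246 + 202)) - 1*(-137327) = -63619*(75593 + 202*(-44)) + 137327 = -63619*(75593 - 8888) + 137327 = -63619*66705 + 137327 = -4243705395 + 137327 = -4243568068)
(I + 58087) + D = (6670 + 58087) - 4243568068 = 64757 - 4243568068 = -4243503311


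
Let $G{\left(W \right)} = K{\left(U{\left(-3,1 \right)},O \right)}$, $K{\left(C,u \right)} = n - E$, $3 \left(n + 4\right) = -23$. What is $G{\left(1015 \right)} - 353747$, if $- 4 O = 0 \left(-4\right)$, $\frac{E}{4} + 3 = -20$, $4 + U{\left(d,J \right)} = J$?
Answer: $- \frac{1061000}{3} \approx -3.5367 \cdot 10^{5}$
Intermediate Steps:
$U{\left(d,J \right)} = -4 + J$
$E = -92$ ($E = -12 + 4 \left(-20\right) = -12 - 80 = -92$)
$n = - \frac{35}{3}$ ($n = -4 + \frac{1}{3} \left(-23\right) = -4 - \frac{23}{3} = - \frac{35}{3} \approx -11.667$)
$O = 0$ ($O = - \frac{0 \left(-4\right)}{4} = \left(- \frac{1}{4}\right) 0 = 0$)
$K{\left(C,u \right)} = \frac{241}{3}$ ($K{\left(C,u \right)} = - \frac{35}{3} - -92 = - \frac{35}{3} + 92 = \frac{241}{3}$)
$G{\left(W \right)} = \frac{241}{3}$
$G{\left(1015 \right)} - 353747 = \frac{241}{3} - 353747 = - \frac{1061000}{3}$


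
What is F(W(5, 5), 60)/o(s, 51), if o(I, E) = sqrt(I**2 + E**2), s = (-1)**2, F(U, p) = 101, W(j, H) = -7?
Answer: 101*sqrt(2602)/2602 ≈ 1.9800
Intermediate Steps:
s = 1
o(I, E) = sqrt(E**2 + I**2)
F(W(5, 5), 60)/o(s, 51) = 101/(sqrt(51**2 + 1**2)) = 101/(sqrt(2601 + 1)) = 101/(sqrt(2602)) = 101*(sqrt(2602)/2602) = 101*sqrt(2602)/2602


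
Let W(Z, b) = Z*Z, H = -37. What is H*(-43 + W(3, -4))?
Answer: 1258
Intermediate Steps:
W(Z, b) = Z²
H*(-43 + W(3, -4)) = -37*(-43 + 3²) = -37*(-43 + 9) = -37*(-34) = 1258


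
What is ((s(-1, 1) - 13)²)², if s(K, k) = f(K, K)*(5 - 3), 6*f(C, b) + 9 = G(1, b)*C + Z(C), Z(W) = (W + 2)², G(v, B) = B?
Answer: 4477456/81 ≈ 55277.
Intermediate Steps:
Z(W) = (2 + W)²
f(C, b) = -3/2 + (2 + C)²/6 + C*b/6 (f(C, b) = -3/2 + (b*C + (2 + C)²)/6 = -3/2 + (C*b + (2 + C)²)/6 = -3/2 + ((2 + C)² + C*b)/6 = -3/2 + ((2 + C)²/6 + C*b/6) = -3/2 + (2 + C)²/6 + C*b/6)
s(K, k) = -3 + K²/3 + (2 + K)²/3 (s(K, k) = (-3/2 + (2 + K)²/6 + K*K/6)*(5 - 3) = (-3/2 + (2 + K)²/6 + K²/6)*2 = (-3/2 + K²/6 + (2 + K)²/6)*2 = -3 + K²/3 + (2 + K)²/3)
((s(-1, 1) - 13)²)² = (((-3 + (⅓)*(-1)² + (2 - 1)²/3) - 13)²)² = (((-3 + (⅓)*1 + (⅓)*1²) - 13)²)² = (((-3 + ⅓ + (⅓)*1) - 13)²)² = (((-3 + ⅓ + ⅓) - 13)²)² = ((-7/3 - 13)²)² = ((-46/3)²)² = (2116/9)² = 4477456/81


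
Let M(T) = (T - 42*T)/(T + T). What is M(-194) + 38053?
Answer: 76065/2 ≈ 38033.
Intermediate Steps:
M(T) = -41/2 (M(T) = (-41*T)/((2*T)) = (-41*T)*(1/(2*T)) = -41/2)
M(-194) + 38053 = -41/2 + 38053 = 76065/2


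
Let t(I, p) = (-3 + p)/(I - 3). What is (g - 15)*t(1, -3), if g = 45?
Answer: 90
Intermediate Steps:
t(I, p) = (-3 + p)/(-3 + I)
(g - 15)*t(1, -3) = (45 - 15)*((-3 - 3)/(-3 + 1)) = 30*(-6/(-2)) = 30*(-1/2*(-6)) = 30*3 = 90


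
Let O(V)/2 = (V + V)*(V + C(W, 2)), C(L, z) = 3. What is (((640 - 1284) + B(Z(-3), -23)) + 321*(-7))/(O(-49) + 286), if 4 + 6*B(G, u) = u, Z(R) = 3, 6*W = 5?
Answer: -5791/18604 ≈ -0.31128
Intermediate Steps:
W = 5/6 (W = (1/6)*5 = 5/6 ≈ 0.83333)
B(G, u) = -2/3 + u/6
O(V) = 4*V*(3 + V) (O(V) = 2*((V + V)*(V + 3)) = 2*((2*V)*(3 + V)) = 2*(2*V*(3 + V)) = 4*V*(3 + V))
(((640 - 1284) + B(Z(-3), -23)) + 321*(-7))/(O(-49) + 286) = (((640 - 1284) + (-2/3 + (1/6)*(-23))) + 321*(-7))/(4*(-49)*(3 - 49) + 286) = ((-644 + (-2/3 - 23/6)) - 2247)/(4*(-49)*(-46) + 286) = ((-644 - 9/2) - 2247)/(9016 + 286) = (-1297/2 - 2247)/9302 = -5791/2*1/9302 = -5791/18604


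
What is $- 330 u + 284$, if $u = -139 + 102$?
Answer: $12494$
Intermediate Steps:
$u = -37$
$- 330 u + 284 = \left(-330\right) \left(-37\right) + 284 = 12210 + 284 = 12494$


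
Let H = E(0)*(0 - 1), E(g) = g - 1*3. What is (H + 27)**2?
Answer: 900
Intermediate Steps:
E(g) = -3 + g (E(g) = g - 3 = -3 + g)
H = 3 (H = (-3 + 0)*(0 - 1) = -3*(-1) = 3)
(H + 27)**2 = (3 + 27)**2 = 30**2 = 900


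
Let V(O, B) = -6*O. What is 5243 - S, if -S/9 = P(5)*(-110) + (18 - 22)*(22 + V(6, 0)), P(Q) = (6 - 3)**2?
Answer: -3163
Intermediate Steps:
P(Q) = 9 (P(Q) = 3**2 = 9)
S = 8406 (S = -9*(9*(-110) + (18 - 22)*(22 - 6*6)) = -9*(-990 - 4*(22 - 36)) = -9*(-990 - 4*(-14)) = -9*(-990 + 56) = -9*(-934) = 8406)
5243 - S = 5243 - 1*8406 = 5243 - 8406 = -3163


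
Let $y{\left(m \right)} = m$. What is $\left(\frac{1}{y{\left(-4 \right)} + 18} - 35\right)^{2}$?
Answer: $\frac{239121}{196} \approx 1220.0$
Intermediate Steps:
$\left(\frac{1}{y{\left(-4 \right)} + 18} - 35\right)^{2} = \left(\frac{1}{-4 + 18} - 35\right)^{2} = \left(\frac{1}{14} - 35\right)^{2} = \left(- \frac{489}{14}\right)^{2} = \frac{239121}{196}$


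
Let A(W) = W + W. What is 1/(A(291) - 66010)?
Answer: -1/65428 ≈ -1.5284e-5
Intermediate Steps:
A(W) = 2*W
1/(A(291) - 66010) = 1/(2*291 - 66010) = 1/(582 - 66010) = 1/(-65428) = -1/65428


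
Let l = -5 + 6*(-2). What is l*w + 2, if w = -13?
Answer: 223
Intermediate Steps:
l = -17 (l = -5 - 12 = -17)
l*w + 2 = -17*(-13) + 2 = 221 + 2 = 223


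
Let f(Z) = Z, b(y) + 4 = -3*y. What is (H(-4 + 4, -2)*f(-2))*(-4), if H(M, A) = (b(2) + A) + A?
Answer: -112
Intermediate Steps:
b(y) = -4 - 3*y
H(M, A) = -10 + 2*A (H(M, A) = ((-4 - 3*2) + A) + A = ((-4 - 6) + A) + A = (-10 + A) + A = -10 + 2*A)
(H(-4 + 4, -2)*f(-2))*(-4) = ((-10 + 2*(-2))*(-2))*(-4) = ((-10 - 4)*(-2))*(-4) = -14*(-2)*(-4) = 28*(-4) = -112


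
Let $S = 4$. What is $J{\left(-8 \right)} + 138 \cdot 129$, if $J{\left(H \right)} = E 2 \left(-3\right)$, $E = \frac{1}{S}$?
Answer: $\frac{35601}{2} \approx 17801.0$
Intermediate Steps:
$E = \frac{1}{4} \approx 0.25$
$J{\left(H \right)} = - \frac{3}{2}$ ($J{\left(H \right)} = \frac{1}{4} \cdot 2 \left(-3\right) = \frac{1}{2} \left(-3\right) = - \frac{3}{2}$)
$J{\left(-8 \right)} + 138 \cdot 129 = - \frac{3}{2} + 138 \cdot 129 = - \frac{3}{2} + 17802 = \frac{35601}{2}$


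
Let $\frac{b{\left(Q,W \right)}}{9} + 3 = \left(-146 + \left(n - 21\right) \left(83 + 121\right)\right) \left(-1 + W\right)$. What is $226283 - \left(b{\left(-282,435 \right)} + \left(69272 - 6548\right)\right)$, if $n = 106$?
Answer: $-66996178$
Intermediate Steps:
$b{\left(Q,W \right)} = -154773 + 154746 W$ ($b{\left(Q,W \right)} = -27 + 9 \left(-146 + \left(106 - 21\right) \left(83 + 121\right)\right) \left(-1 + W\right) = -27 + 9 \left(-146 + 85 \cdot 204\right) \left(-1 + W\right) = -27 + 9 \left(-146 + 17340\right) \left(-1 + W\right) = -27 + 9 \cdot 17194 \left(-1 + W\right) = -27 + 9 \left(-17194 + 17194 W\right) = -27 + \left(-154746 + 154746 W\right) = -154773 + 154746 W$)
$226283 - \left(b{\left(-282,435 \right)} + \left(69272 - 6548\right)\right) = 226283 - \left(\left(-154773 + 154746 \cdot 435\right) + \left(69272 - 6548\right)\right) = 226283 - \left(\left(-154773 + 67314510\right) + \left(69272 - 6548\right)\right) = 226283 - \left(67159737 + 62724\right) = 226283 - 67222461 = -66996178$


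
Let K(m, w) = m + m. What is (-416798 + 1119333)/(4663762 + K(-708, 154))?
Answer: 702535/4662346 ≈ 0.15068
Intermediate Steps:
K(m, w) = 2*m
(-416798 + 1119333)/(4663762 + K(-708, 154)) = (-416798 + 1119333)/(4663762 + 2*(-708)) = 702535/(4663762 - 1416) = 702535/4662346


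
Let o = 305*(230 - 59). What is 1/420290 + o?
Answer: 21920224951/420290 ≈ 52155.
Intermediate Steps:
o = 52155 (o = 305*171 = 52155)
1/420290 + o = 1/420290 + 52155 = 21920224951/420290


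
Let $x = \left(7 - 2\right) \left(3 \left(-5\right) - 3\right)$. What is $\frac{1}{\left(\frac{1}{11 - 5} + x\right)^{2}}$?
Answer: $\frac{36}{290521} \approx 0.00012392$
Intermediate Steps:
$x = -90$ ($x = 5 \left(-15 - 3\right) = 5 \left(-18\right) = -90$)
$\frac{1}{\left(\frac{1}{11 - 5} + x\right)^{2}} = \frac{1}{\left(\frac{1}{11 - 5} - 90\right)^{2}} = \frac{1}{\left(\frac{1}{6} - 90\right)^{2}} = \frac{1}{\left(- \frac{539}{6}\right)^{2}} = \frac{1}{\frac{290521}{36}} = \frac{36}{290521}$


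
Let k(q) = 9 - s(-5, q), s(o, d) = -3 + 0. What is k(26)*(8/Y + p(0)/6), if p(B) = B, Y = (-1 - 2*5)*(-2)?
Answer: 48/11 ≈ 4.3636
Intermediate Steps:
Y = 22 (Y = (-1 - 10)*(-2) = -11*(-2) = 22)
s(o, d) = -3
k(q) = 12 (k(q) = 9 - 1*(-3) = 9 + 3 = 12)
k(26)*(8/Y + p(0)/6) = 12*(8/22 + 0/6) = 12*(8*(1/22) + 0*(⅙)) = 12*(4/11 + 0) = 12*(4/11) = 48/11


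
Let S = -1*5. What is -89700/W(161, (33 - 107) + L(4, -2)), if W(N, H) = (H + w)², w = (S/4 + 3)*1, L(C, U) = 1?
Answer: -19136/1083 ≈ -17.669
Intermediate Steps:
S = -5
w = 7/4 (w = (-5/4 + 3)*1 = (7/4)*1 = 7/4 ≈ 1.7500)
W(N, H) = (7/4 + H)² (W(N, H) = (H + 7/4)² = (7/4 + H)²)
-89700/W(161, (33 - 107) + L(4, -2)) = -89700*16/(7 + 4*((33 - 107) + 1))² = -89700*16/(7 + 4*(-74 + 1))² = -89700*16/(7 + 4*(-73))² = -89700*16/(7 - 292)² = -89700/((1/16)*(-285)²) = -89700/((1/16)*81225) = -89700/81225/16 = -89700*16/81225 = -19136/1083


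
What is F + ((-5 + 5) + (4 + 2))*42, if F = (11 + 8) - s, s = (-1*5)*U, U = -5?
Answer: 246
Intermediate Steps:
s = 25 (s = -1*5*(-5) = -5*(-5) = 25)
F = -6 (F = (11 + 8) - 1*25 = 19 - 25 = -6)
F + ((-5 + 5) + (4 + 2))*42 = -6 + ((-5 + 5) + (4 + 2))*42 = -6 + (0 + 6)*42 = -6 + 6*42 = -6 + 252 = 246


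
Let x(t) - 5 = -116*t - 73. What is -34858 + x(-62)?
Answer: -27734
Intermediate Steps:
x(t) = -68 - 116*t (x(t) = 5 + (-116*t - 73) = 5 + (-73 - 116*t) = -68 - 116*t)
-34858 + x(-62) = -34858 + (-68 - 116*(-62)) = -34858 + (-68 + 7192) = -34858 + 7124 = -27734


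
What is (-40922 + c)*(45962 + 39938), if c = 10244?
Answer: -2635240200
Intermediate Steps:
(-40922 + c)*(45962 + 39938) = (-40922 + 10244)*(45962 + 39938) = -30678*85900 = -2635240200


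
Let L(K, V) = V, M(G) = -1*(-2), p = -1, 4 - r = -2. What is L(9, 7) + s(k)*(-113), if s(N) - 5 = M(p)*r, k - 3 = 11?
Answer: -1914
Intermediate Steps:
r = 6 (r = 4 - 1*(-2) = 4 + 2 = 6)
k = 14 (k = 3 + 11 = 14)
M(G) = 2
s(N) = 17 (s(N) = 5 + 2*6 = 5 + 12 = 17)
L(9, 7) + s(k)*(-113) = 7 + 17*(-113) = 7 - 1921 = -1914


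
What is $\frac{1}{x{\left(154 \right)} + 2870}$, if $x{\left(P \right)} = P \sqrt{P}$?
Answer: $\frac{205}{327474} - \frac{11 \sqrt{154}}{327474} \approx 0.00020916$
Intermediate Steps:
$x{\left(P \right)} = P^{\frac{3}{2}}$
$\frac{1}{x{\left(154 \right)} + 2870} = \frac{1}{154^{\frac{3}{2}} + 2870} = \frac{1}{154 \sqrt{154} + 2870} = \frac{1}{2870 + 154 \sqrt{154}}$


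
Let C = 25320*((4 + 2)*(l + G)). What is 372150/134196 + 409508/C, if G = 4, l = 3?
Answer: 44501731/14090580 ≈ 3.1583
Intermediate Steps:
C = 1063440 (C = 25320*((4 + 2)*(3 + 4)) = 25320*(6*7) = 25320*42 = 1063440)
372150/134196 + 409508/C = 372150/134196 + 409508/1063440 = 372150*(1/134196) + 409508*(1/1063440) = 62025/22366 + 102377/265860 = 44501731/14090580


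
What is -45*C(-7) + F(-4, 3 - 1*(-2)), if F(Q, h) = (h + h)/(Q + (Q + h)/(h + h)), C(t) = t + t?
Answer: 24470/39 ≈ 627.44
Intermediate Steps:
C(t) = 2*t
F(Q, h) = 2*h/(Q + (Q + h)/(2*h)) (F(Q, h) = (2*h)/(Q + (Q + h)/((2*h))) = (2*h)/(Q + (Q + h)*(1/(2*h))) = (2*h)/(Q + (Q + h)/(2*h)) = 2*h/(Q + (Q + h)/(2*h)))
-45*C(-7) + F(-4, 3 - 1*(-2)) = -90*(-7) + 4*(3 - 1*(-2))²/(-4 + (3 - 1*(-2)) + 2*(-4)*(3 - 1*(-2))) = -45*(-14) + 4*(3 + 2)²/(-4 + (3 + 2) + 2*(-4)*(3 + 2)) = 630 + 4*5²/(-4 + 5 + 2*(-4)*5) = 630 + 4*25/(-4 + 5 - 40) = 630 + 4*25/(-39) = 630 + 4*25*(-1/39) = 630 - 100/39 = 24470/39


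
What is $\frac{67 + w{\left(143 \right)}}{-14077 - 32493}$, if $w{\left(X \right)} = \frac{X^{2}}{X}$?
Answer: $- \frac{21}{4657} \approx -0.0045093$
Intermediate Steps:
$w{\left(X \right)} = X$
$\frac{67 + w{\left(143 \right)}}{-14077 - 32493} = \frac{67 + 143}{-14077 - 32493} = \frac{210}{-46570} = 210 \left(- \frac{1}{46570}\right) = - \frac{21}{4657}$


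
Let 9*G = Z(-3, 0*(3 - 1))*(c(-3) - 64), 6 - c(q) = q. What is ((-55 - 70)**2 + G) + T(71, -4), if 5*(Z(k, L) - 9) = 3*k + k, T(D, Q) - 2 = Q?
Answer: 46748/3 ≈ 15583.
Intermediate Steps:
c(q) = 6 - q
T(D, Q) = 2 + Q
Z(k, L) = 9 + 4*k/5 (Z(k, L) = 9 + (3*k + k)/5 = 9 + (4*k)/5 = 9 + 4*k/5)
G = -121/3 (G = ((9 + (4/5)*(-3))*((6 - 1*(-3)) - 64))/9 = ((9 - 12/5)*((6 + 3) - 64))/9 = (33*(9 - 64)/5)/9 = ((33/5)*(-55))/9 = (1/9)*(-363) = -121/3 ≈ -40.333)
((-55 - 70)**2 + G) + T(71, -4) = ((-55 - 70)**2 - 121/3) + (2 - 4) = ((-125)**2 - 121/3) - 2 = (15625 - 121/3) - 2 = 46754/3 - 2 = 46748/3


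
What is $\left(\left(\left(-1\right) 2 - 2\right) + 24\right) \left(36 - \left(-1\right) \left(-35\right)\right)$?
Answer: $20$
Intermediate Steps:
$\left(\left(\left(-1\right) 2 - 2\right) + 24\right) \left(36 - \left(-1\right) \left(-35\right)\right) = \left(\left(-2 - 2\right) + 24\right) \left(36 - 35\right) = \left(-4 + 24\right) \left(36 - 35\right) = 20 \cdot 1 = 20$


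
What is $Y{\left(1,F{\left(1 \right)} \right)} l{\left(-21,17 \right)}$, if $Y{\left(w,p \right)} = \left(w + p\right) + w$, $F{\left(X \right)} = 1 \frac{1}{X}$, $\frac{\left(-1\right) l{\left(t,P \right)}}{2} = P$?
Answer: $-102$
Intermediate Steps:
$l{\left(t,P \right)} = - 2 P$
$F{\left(X \right)} = \frac{1}{X}$
$Y{\left(w,p \right)} = p + 2 w$ ($Y{\left(w,p \right)} = \left(p + w\right) + w = p + 2 w$)
$Y{\left(1,F{\left(1 \right)} \right)} l{\left(-21,17 \right)} = \left(1^{-1} + 2 \cdot 1\right) \left(\left(-2\right) 17\right) = \left(1 + 2\right) \left(-34\right) = 3 \left(-34\right) = -102$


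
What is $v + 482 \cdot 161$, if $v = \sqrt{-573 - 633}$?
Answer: $77602 + 3 i \sqrt{134} \approx 77602.0 + 34.728 i$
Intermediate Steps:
$v = 3 i \sqrt{134}$ ($v = \sqrt{-1206} = 3 i \sqrt{134} \approx 34.728 i$)
$v + 482 \cdot 161 = 3 i \sqrt{134} + 482 \cdot 161 = 3 i \sqrt{134} + 77602 = 77602 + 3 i \sqrt{134}$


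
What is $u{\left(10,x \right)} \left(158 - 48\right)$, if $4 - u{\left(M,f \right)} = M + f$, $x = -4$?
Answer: $-220$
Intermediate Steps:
$u{\left(M,f \right)} = 4 - M - f$ ($u{\left(M,f \right)} = 4 - \left(M + f\right) = 4 - M - f$)
$u{\left(10,x \right)} \left(158 - 48\right) = \left(4 - 10 - -4\right) \left(158 - 48\right) = \left(4 - 10 + 4\right) 110 = \left(-2\right) 110 = -220$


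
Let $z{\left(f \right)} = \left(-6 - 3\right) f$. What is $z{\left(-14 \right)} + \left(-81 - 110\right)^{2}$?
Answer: $36607$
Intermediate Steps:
$z{\left(f \right)} = - 9 f$
$z{\left(-14 \right)} + \left(-81 - 110\right)^{2} = \left(-9\right) \left(-14\right) + \left(-81 - 110\right)^{2} = 126 + \left(-191\right)^{2} = 126 + 36481 = 36607$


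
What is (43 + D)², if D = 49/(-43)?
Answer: 3240000/1849 ≈ 1752.3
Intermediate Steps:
D = -49/43 (D = 49*(-1/43) = -49/43 ≈ -1.1395)
(43 + D)² = (43 - 49/43)² = (1800/43)² = 3240000/1849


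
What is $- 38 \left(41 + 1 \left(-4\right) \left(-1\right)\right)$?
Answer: $-1710$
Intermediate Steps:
$- 38 \left(41 + 1 \left(-4\right) \left(-1\right)\right) = - 38 \left(41 - -4\right) = - 38 \left(41 + 4\right) = \left(-38\right) 45 = -1710$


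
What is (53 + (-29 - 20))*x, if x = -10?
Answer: -40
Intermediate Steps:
(53 + (-29 - 20))*x = (53 + (-29 - 20))*(-10) = (53 - 49)*(-10) = 4*(-10) = -40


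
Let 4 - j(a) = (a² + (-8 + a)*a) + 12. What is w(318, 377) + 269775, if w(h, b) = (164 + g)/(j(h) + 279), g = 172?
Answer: 53802037239/199433 ≈ 2.6978e+5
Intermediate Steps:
j(a) = -8 - a² - a*(-8 + a) (j(a) = 4 - ((a² + (-8 + a)*a) + 12) = 4 - ((a² + a*(-8 + a)) + 12) = 4 - (12 + a² + a*(-8 + a)) = 4 + (-12 - a² - a*(-8 + a)) = -8 - a² - a*(-8 + a))
w(h, b) = 336/(271 - 2*h² + 8*h) (w(h, b) = (164 + 172)/((-8 - 2*h² + 8*h) + 279) = 336/(271 - 2*h² + 8*h))
w(318, 377) + 269775 = 336/(271 - 2*318² + 8*318) + 269775 = 336/(271 - 2*101124 + 2544) + 269775 = 336/(271 - 202248 + 2544) + 269775 = 336/(-199433) + 269775 = 336*(-1/199433) + 269775 = -336/199433 + 269775 = 53802037239/199433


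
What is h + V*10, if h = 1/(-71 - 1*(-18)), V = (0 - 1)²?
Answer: 529/53 ≈ 9.9811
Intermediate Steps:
V = 1 (V = (-1)² = 1)
h = -1/53 (h = 1/(-71 + 18) = 1/(-53) = -1/53 ≈ -0.018868)
h + V*10 = -1/53 + 1*10 = -1/53 + 10 = 529/53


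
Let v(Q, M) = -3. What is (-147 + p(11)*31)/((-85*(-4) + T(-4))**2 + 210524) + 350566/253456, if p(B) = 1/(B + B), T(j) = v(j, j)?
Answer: 89240710231/64541176392 ≈ 1.3827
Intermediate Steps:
T(j) = -3
p(B) = 1/(2*B)
(-147 + p(11)*31)/((-85*(-4) + T(-4))**2 + 210524) + 350566/253456 = (-147 + ((1/2)/11)*31)/((-85*(-4) - 3)**2 + 210524) + 350566/253456 = (-147 + ((1/2)*(1/11))*31)/((340 - 3)**2 + 210524) + 350566*(1/253456) = (-147 + (1/22)*31)/(337**2 + 210524) + 175283/126728 = (-147 + 31/22)/(113569 + 210524) + 175283/126728 = -3203/22/324093 + 175283/126728 = -3203/22*1/324093 + 175283/126728 = -3203/7130046 + 175283/126728 = 89240710231/64541176392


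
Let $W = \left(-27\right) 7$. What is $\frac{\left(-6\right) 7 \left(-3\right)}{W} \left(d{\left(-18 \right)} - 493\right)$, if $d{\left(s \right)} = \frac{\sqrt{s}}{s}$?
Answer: $\frac{986}{3} + \frac{i \sqrt{2}}{9} \approx 328.67 + 0.15713 i$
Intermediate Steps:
$W = -189$
$d{\left(s \right)} = \frac{1}{\sqrt{s}}$
$\frac{\left(-6\right) 7 \left(-3\right)}{W} \left(d{\left(-18 \right)} - 493\right) = \frac{\left(-6\right) 7 \left(-3\right)}{-189} \left(\frac{1}{\sqrt{-18}} - 493\right) = \left(-42\right) \left(-3\right) \left(- \frac{1}{189}\right) \left(- \frac{i \sqrt{2}}{6} - 493\right) = 126 \left(- \frac{1}{189}\right) \left(-493 - \frac{i \sqrt{2}}{6}\right) = - \frac{2 \left(-493 - \frac{i \sqrt{2}}{6}\right)}{3} = \frac{986}{3} + \frac{i \sqrt{2}}{9}$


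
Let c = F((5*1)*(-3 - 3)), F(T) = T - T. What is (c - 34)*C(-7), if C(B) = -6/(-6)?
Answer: -34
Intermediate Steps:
C(B) = 1 (C(B) = -6*(-⅙) = 1)
F(T) = 0
c = 0
(c - 34)*C(-7) = (0 - 34)*1 = -34*1 = -34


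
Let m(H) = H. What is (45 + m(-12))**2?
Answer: 1089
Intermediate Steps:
(45 + m(-12))**2 = (45 - 12)**2 = 33**2 = 1089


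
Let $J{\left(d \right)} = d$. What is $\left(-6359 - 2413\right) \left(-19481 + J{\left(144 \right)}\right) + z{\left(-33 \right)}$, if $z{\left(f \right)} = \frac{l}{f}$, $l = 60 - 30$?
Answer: $\frac{1865865794}{11} \approx 1.6962 \cdot 10^{8}$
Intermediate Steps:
$l = 30$ ($l = 60 - 30 = 30$)
$z{\left(f \right)} = \frac{30}{f}$
$\left(-6359 - 2413\right) \left(-19481 + J{\left(144 \right)}\right) + z{\left(-33 \right)} = \left(-6359 - 2413\right) \left(-19481 + 144\right) + \frac{30}{-33} = \left(-8772\right) \left(-19337\right) + 30 \left(- \frac{1}{33}\right) = 169624164 - \frac{10}{11} = \frac{1865865794}{11}$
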